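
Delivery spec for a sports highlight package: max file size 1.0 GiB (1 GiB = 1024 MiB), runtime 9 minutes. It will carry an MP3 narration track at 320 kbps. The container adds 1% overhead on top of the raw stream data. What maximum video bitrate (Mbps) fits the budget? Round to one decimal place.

Budget: 1.0 GiB = 8589.9 Mb.
Stream payload after overhead: 8589.9 / 1.01 = 8504.9 Mb.
9 min = 540 s
Total bitrate budget: 8504.9 Mb / 540 s = 15.750 Mbps.
Audio: 320 kbps = 0.320 Mbps.
Video: 15.750 − 0.320 = 15.430 Mbps.

15.4 Mbps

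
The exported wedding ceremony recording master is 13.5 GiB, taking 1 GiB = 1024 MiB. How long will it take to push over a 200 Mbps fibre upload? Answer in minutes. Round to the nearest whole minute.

File: 13.5 GiB = 115964.1 Mb.
At 200 Mbps: 115964.1 / 200 = 579.8 s ≈ 9.66 minutes.

10 minutes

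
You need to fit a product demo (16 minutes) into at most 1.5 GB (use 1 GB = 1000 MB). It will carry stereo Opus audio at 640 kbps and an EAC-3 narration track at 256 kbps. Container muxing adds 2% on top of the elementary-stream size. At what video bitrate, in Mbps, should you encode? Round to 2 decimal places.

Budget: 1.5 GB = 12000.0 Mb.
Stream payload after overhead: 12000.0 / 1.02 = 11764.7 Mb.
16 min = 960 s
Total bitrate budget: 11764.7 Mb / 960 s = 12.255 Mbps.
Audio total: 640 + 256 = 896 kbps = 0.896 Mbps.
Video: 12.255 − 0.896 = 11.359 Mbps.

11.36 Mbps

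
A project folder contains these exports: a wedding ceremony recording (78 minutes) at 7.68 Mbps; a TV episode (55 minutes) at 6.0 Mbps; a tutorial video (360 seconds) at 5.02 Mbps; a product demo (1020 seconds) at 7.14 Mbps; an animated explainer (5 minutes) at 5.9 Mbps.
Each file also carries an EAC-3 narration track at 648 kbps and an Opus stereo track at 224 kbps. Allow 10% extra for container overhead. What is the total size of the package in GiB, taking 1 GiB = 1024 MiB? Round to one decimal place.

Audio total: 648 + 224 = 872 kbps = 0.872 Mbps.
wedding ceremony recording: 8.552 Mbps × 4680 s × 1.10 = 44025.7 Mb
TV episode: 6.872 Mbps × 3300 s × 1.10 = 24945.4 Mb
tutorial video: 5.892 Mbps × 360 s × 1.10 = 2333.2 Mb
product demo: 8.012 Mbps × 1020 s × 1.10 = 8989.5 Mb
animated explainer: 6.772 Mbps × 300 s × 1.10 = 2234.8 Mb
Total: 82528.5 Mb = 10316.1 MB.
= 9.608 GiB.

9.6 GiB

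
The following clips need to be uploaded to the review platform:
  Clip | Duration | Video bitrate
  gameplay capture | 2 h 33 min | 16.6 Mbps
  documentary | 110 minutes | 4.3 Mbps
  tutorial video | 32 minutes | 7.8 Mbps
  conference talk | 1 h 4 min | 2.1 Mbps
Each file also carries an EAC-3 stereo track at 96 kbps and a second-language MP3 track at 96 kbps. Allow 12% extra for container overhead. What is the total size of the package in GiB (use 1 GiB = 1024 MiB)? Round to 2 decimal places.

27.11 GiB

Audio total: 96 + 96 = 192 kbps = 0.192 Mbps.
gameplay capture: 16.792 Mbps × 9180 s × 1.12 = 172648.6 Mb
documentary: 4.492 Mbps × 6600 s × 1.12 = 33204.9 Mb
tutorial video: 7.992 Mbps × 1920 s × 1.12 = 17186.0 Mb
conference talk: 2.292 Mbps × 3840 s × 1.12 = 9857.4 Mb
Total: 232896.9 Mb = 29112.1 MB.
= 27.11 GiB.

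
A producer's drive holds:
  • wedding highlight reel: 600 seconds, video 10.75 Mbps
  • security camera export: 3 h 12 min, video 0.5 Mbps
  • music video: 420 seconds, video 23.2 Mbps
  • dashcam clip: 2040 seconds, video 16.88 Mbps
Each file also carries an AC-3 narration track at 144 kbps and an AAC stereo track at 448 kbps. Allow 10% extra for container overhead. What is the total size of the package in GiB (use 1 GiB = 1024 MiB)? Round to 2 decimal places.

Audio total: 144 + 448 = 592 kbps = 0.592 Mbps.
wedding highlight reel: 11.342 Mbps × 600 s × 1.10 = 7485.7 Mb
security camera export: 1.092 Mbps × 11520 s × 1.10 = 13837.8 Mb
music video: 23.792 Mbps × 420 s × 1.10 = 10991.9 Mb
dashcam clip: 17.472 Mbps × 2040 s × 1.10 = 39207.2 Mb
Total: 71522.6 Mb = 8940.3 MB.
= 8.326 GiB.

8.33 GiB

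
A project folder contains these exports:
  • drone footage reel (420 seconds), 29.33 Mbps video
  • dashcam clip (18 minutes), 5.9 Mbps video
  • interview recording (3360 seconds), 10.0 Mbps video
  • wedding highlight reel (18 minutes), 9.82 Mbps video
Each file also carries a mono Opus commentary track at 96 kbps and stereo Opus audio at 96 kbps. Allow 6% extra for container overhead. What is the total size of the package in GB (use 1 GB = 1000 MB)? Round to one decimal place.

Audio total: 96 + 96 = 192 kbps = 0.192 Mbps.
drone footage reel: 29.522 Mbps × 420 s × 1.06 = 13143.2 Mb
dashcam clip: 6.092 Mbps × 1080 s × 1.06 = 6974.1 Mb
interview recording: 10.192 Mbps × 3360 s × 1.06 = 36299.8 Mb
wedding highlight reel: 10.012 Mbps × 1080 s × 1.06 = 11461.7 Mb
Total: 67878.9 Mb = 8484.9 MB.
= 8.485 GB.

8.5 GB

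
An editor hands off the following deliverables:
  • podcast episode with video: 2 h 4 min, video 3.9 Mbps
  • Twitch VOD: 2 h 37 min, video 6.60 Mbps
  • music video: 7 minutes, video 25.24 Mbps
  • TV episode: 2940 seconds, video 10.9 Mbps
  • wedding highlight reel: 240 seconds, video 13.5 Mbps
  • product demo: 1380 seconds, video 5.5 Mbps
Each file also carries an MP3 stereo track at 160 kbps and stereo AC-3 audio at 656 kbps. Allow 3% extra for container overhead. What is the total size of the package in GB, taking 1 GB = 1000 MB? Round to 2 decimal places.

20.92 GB

Audio total: 160 + 656 = 816 kbps = 0.816 Mbps.
podcast episode with video: 4.716 Mbps × 7440 s × 1.03 = 36139.7 Mb
Twitch VOD: 7.416 Mbps × 9420 s × 1.03 = 71954.5 Mb
music video: 26.056 Mbps × 420 s × 1.03 = 11271.8 Mb
TV episode: 11.716 Mbps × 2940 s × 1.03 = 35478.4 Mb
wedding highlight reel: 14.316 Mbps × 240 s × 1.03 = 3538.9 Mb
product demo: 6.316 Mbps × 1380 s × 1.03 = 8977.6 Mb
Total: 167360.8 Mb = 20920.1 MB.
= 20.92 GB.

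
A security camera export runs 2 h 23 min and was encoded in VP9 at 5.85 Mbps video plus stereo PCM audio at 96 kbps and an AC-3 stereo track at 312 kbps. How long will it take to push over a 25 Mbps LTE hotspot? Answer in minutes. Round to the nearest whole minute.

36 minutes

2 h 23 min = 143 min = 8580 s
Audio total: 96 + 312 = 408 kbps = 0.408 Mbps.
Total bitrate: 6.258 Mbps.
File: 6.258 Mbps × 8580 s = 53693.6 Mb.
At 25 Mbps: 53693.6 / 25 = 2147.7 s ≈ 35.8 minutes.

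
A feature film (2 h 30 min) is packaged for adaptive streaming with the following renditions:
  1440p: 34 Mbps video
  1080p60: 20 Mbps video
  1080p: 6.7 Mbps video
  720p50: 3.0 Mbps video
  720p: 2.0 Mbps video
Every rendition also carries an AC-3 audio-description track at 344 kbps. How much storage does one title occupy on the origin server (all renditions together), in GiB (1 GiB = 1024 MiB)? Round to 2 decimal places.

2 h 30 min = 150 min = 9000 s
Audio: 344 kbps = 0.344 Mbps.
Sum of rendition bitrates: (34+0.344) + (20+0.344) + (6.7+0.344) + (3.0+0.344) + (2.0+0.344) = 67.420 Mbps.
× 9000 s = 606,780 Mb = 75,848 MB = 70.64 GiB.

70.64 GiB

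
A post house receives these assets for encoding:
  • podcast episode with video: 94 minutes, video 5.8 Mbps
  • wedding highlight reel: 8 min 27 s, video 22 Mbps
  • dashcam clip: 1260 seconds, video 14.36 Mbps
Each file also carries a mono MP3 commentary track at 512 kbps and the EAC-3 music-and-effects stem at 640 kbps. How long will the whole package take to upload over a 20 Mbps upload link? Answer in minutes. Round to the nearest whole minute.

Audio total: 512 + 640 = 1152 kbps = 1.152 Mbps.
podcast episode with video: 6.952 Mbps × 5640 s = 39209.3 Mb
wedding highlight reel: 23.152 Mbps × 507 s = 11738.1 Mb
dashcam clip: 15.512 Mbps × 1260 s = 19545.1 Mb
Total: 70492.5 Mb = 8811.6 MB.
At 20 Mbps: 70492.5 / 20 = 3525 s ≈ 58.7 minutes.

59 minutes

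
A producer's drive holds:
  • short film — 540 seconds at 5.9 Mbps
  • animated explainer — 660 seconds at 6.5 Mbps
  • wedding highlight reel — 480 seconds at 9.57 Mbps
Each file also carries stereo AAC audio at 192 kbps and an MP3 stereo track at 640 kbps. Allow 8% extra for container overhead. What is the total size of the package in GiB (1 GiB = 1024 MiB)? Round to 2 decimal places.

1.69 GiB

Audio total: 192 + 640 = 832 kbps = 0.832 Mbps.
short film: 6.732 Mbps × 540 s × 1.08 = 3926.1 Mb
animated explainer: 7.332 Mbps × 660 s × 1.08 = 5226.2 Mb
wedding highlight reel: 10.402 Mbps × 480 s × 1.08 = 5392.4 Mb
Total: 14544.7 Mb = 1818.1 MB.
= 1.693 GiB.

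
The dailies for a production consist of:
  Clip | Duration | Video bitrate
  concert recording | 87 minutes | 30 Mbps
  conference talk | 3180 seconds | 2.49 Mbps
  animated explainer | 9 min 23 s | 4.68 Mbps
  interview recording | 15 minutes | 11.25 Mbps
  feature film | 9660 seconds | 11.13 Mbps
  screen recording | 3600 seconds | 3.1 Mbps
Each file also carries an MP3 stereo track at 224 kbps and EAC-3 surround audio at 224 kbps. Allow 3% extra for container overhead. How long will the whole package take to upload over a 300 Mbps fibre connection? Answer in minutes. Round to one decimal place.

Audio total: 224 + 224 = 448 kbps = 0.448 Mbps.
concert recording: 30.448 Mbps × 5220 s × 1.03 = 163706.7 Mb
conference talk: 2.938 Mbps × 3180 s × 1.03 = 9623.1 Mb
animated explainer: 5.128 Mbps × 563 s × 1.03 = 2973.7 Mb
interview recording: 11.698 Mbps × 900 s × 1.03 = 10844.0 Mb
feature film: 11.578 Mbps × 9660 s × 1.03 = 115198.8 Mb
screen recording: 3.548 Mbps × 3600 s × 1.03 = 13156.0 Mb
Total: 315502.3 Mb = 39437.8 MB.
At 300 Mbps: 315502.3 / 300 = 1052 s ≈ 17.5 minutes.

17.5 minutes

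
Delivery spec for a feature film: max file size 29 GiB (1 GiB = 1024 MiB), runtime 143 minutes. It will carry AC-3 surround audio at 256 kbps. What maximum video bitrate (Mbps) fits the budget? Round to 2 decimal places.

28.78 Mbps

Budget: 29 GiB = 249108.1 Mb.
143 min = 8580 s
Total bitrate budget: 249108.1 Mb / 8580 s = 29.034 Mbps.
Audio: 256 kbps = 0.256 Mbps.
Video: 29.034 − 0.256 = 28.778 Mbps.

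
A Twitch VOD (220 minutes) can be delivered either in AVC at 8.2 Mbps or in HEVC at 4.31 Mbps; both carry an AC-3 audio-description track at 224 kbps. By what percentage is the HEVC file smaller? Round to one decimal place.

220 min = 13200 s
Audio: 224 kbps = 0.224 Mbps.
AVC: 8.424 Mbps × 13200 s = 111196.8 Mb = 13.900 GB.
HEVC: 4.534 Mbps × 13200 s = 59848.8 Mb = 7.481 GB.
Reduction: (1 − 7.481/13.900) × 100 = 46.18%.

46.2%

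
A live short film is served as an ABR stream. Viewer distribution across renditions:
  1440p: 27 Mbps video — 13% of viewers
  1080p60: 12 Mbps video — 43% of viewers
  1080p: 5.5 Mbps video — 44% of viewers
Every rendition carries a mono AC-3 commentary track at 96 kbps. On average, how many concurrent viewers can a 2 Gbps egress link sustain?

178

Audio: 96 kbps = 0.096 Mbps.
Average per-viewer bitrate: 0.13×27.096 + 0.43×12.096 + 0.44×5.596 = 11.186 Mbps.
2 Gbps = 2,000 Mbps; 2,000 / 11.186 = 178.79 → 178.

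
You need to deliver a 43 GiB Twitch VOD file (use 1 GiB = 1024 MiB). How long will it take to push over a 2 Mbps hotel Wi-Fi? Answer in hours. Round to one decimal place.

51.3 hours

File: 43 GiB = 369367.2 Mb.
At 2 Mbps: 369367.2 / 2 = 184683.6 s ≈ 51.3 hours.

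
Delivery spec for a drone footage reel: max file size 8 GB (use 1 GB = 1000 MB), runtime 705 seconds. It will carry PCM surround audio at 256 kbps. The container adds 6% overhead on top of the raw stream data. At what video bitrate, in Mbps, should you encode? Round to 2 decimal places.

85.39 Mbps

Budget: 8 GB = 64000.0 Mb.
Stream payload after overhead: 64000.0 / 1.06 = 60377.4 Mb.
Total bitrate budget: 60377.4 Mb / 705 s = 85.642 Mbps.
Audio: 256 kbps = 0.256 Mbps.
Video: 85.642 − 0.256 = 85.386 Mbps.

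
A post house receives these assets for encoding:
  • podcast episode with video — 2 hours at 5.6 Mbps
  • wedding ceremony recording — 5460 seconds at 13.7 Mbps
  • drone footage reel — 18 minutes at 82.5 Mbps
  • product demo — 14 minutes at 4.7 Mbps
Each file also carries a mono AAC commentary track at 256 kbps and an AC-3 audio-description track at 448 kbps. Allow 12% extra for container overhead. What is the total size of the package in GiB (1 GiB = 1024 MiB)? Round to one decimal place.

Audio total: 256 + 448 = 704 kbps = 0.704 Mbps.
podcast episode with video: 6.304 Mbps × 7200 s × 1.12 = 50835.5 Mb
wedding ceremony recording: 14.404 Mbps × 5460 s × 1.12 = 88083.3 Mb
drone footage reel: 83.204 Mbps × 1080 s × 1.12 = 100643.6 Mb
product demo: 5.404 Mbps × 840 s × 1.12 = 5084.1 Mb
Total: 244646.4 Mb = 30580.8 MB.
= 28.48 GiB.

28.5 GiB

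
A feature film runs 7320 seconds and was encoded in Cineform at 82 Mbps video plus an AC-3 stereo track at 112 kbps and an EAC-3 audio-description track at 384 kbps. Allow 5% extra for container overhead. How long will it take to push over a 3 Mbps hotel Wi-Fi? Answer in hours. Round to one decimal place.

58.7 hours

Audio total: 112 + 384 = 496 kbps = 0.496 Mbps.
Total bitrate: 82.496 Mbps.
File: 82.496 Mbps × 7320 s = 603870.7 Mb.
With 5% container overhead: ×1.05. → 634064.3 Mb.
At 3 Mbps: 634064.3 / 3 = 211354.8 s ≈ 58.7 hours.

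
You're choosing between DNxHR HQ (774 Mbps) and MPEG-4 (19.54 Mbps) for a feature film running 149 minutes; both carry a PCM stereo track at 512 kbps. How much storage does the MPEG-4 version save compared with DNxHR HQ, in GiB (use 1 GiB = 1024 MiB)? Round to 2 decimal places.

149 min = 8940 s
Audio: 512 kbps = 0.512 Mbps.
DNxHR HQ: 774.512 Mbps × 8940 s = 6924137.3 Mb = 806.076 GiB.
MPEG-4: 20.052 Mbps × 8940 s = 179264.9 Mb = 20.869 GiB.
Saving: 806.076 − 20.869 = 785.206 GiB.

785.21 GiB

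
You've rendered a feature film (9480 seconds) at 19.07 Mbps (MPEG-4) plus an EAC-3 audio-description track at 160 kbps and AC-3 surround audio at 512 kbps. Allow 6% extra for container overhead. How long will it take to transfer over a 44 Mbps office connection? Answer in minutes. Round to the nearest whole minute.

Audio total: 160 + 512 = 672 kbps = 0.672 Mbps.
Total bitrate: 19.742 Mbps.
File: 19.742 Mbps × 9480 s = 187154.2 Mb.
With 6% container overhead: ×1.06. → 198383.4 Mb.
At 44 Mbps: 198383.4 / 44 = 4508.7 s ≈ 75.1 minutes.

75 minutes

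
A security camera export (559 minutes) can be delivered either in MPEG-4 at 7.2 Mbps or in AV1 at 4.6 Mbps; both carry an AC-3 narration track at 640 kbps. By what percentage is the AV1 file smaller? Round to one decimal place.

33.2%

559 min = 33540 s
Audio: 640 kbps = 0.640 Mbps.
MPEG-4: 7.840 Mbps × 33540 s = 262953.6 Mb = 30.612 GiB.
AV1: 5.240 Mbps × 33540 s = 175749.6 Mb = 20.460 GiB.
Reduction: (1 − 20.460/30.612) × 100 = 33.16%.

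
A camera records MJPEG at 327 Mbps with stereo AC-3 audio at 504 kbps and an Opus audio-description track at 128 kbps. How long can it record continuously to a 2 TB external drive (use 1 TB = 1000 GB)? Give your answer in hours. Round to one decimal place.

13.6 hours

Audio total: 504 + 128 = 632 kbps = 0.632 Mbps.
Total bitrate: 327 + 0.632 = 327.632 Mbps.
Capacity: 2 TB = 16,000,000 Mb.
Recording time: 16,000,000 / 327.632 = 48,835 s ≈ 13.6 hours.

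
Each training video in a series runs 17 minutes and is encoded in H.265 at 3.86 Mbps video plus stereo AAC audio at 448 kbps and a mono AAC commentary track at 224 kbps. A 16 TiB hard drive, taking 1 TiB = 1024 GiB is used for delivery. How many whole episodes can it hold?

17 min = 1020 s
Audio total: 448 + 224 = 672 kbps = 0.672 Mbps.
Total bitrate: 4.532 Mbps.
Per item: 4.532 Mbps × 1020 s = 4,623 Mb = 577.8 MB.
Capacity: 16 TiB = 140,737,488 Mb; 30445.26 items → 30445 complete.

30445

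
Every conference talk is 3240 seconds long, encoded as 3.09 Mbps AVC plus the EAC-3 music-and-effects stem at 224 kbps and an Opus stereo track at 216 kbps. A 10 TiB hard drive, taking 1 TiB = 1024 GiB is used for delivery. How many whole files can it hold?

Audio total: 224 + 216 = 440 kbps = 0.440 Mbps.
Total bitrate: 3.530 Mbps.
Per item: 3.530 Mbps × 3240 s = 11,437 Mb = 1,430 MB.
Capacity: 10 TiB = 87,960,930 Mb; 7690.77 items → 7690 complete.

7690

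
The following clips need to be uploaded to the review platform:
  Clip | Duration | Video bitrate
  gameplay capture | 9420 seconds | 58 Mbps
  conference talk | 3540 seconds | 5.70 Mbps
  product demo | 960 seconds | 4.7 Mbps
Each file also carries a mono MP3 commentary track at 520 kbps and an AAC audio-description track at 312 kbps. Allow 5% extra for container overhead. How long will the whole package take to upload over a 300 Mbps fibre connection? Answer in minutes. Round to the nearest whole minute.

34 minutes

Audio total: 520 + 312 = 832 kbps = 0.832 Mbps.
gameplay capture: 58.832 Mbps × 9420 s × 1.05 = 581907.3 Mb
conference talk: 6.532 Mbps × 3540 s × 1.05 = 24279.4 Mb
product demo: 5.532 Mbps × 960 s × 1.05 = 5576.3 Mb
Total: 611763.0 Mb = 76470.4 MB.
At 300 Mbps: 611763.0 / 300 = 2039 s ≈ 34 minutes.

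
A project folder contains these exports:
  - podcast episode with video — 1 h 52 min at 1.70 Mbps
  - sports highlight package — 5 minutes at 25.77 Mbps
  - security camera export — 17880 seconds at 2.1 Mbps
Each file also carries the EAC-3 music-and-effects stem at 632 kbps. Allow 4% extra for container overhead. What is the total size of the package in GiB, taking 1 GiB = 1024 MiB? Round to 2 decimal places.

8.77 GiB

Audio: 632 kbps = 0.632 Mbps.
podcast episode with video: 2.332 Mbps × 6720 s × 1.04 = 16297.9 Mb
sports highlight package: 26.402 Mbps × 300 s × 1.04 = 8237.4 Mb
security camera export: 2.732 Mbps × 17880 s × 1.04 = 50802.1 Mb
Total: 75337.4 Mb = 9417.2 MB.
= 8.770 GiB.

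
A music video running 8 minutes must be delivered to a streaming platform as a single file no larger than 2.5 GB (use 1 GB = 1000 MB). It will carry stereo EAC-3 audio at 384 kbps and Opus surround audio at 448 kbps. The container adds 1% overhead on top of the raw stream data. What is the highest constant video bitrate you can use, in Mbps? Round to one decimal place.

40.4 Mbps

Budget: 2.5 GB = 20000.0 Mb.
Stream payload after overhead: 20000.0 / 1.01 = 19802.0 Mb.
8 min = 480 s
Total bitrate budget: 19802.0 Mb / 480 s = 41.254 Mbps.
Audio total: 384 + 448 = 832 kbps = 0.832 Mbps.
Video: 41.254 − 0.832 = 40.422 Mbps.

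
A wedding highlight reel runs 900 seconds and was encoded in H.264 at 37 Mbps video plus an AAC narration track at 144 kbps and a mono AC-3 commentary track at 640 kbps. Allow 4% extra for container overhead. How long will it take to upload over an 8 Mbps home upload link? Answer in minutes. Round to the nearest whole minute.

74 minutes

Audio total: 144 + 640 = 784 kbps = 0.784 Mbps.
Total bitrate: 37.784 Mbps.
File: 37.784 Mbps × 900 s = 34005.6 Mb.
With 4% container overhead: ×1.04. → 35365.8 Mb.
At 8 Mbps: 35365.8 / 8 = 4420.7 s ≈ 73.7 minutes.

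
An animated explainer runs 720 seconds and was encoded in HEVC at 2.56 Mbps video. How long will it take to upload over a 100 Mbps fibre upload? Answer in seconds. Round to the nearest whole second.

File: 2.560 Mbps × 720 s = 1843.2 Mb.
At 100 Mbps: 1843.2 / 100 = 18.4 s ≈ 18.4 seconds.

18 seconds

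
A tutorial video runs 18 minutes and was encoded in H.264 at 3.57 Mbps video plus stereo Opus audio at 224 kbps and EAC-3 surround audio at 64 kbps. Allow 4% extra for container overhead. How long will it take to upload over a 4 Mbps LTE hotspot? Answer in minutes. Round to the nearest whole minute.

18 minutes

18 min = 1080 s
Audio total: 224 + 64 = 288 kbps = 0.288 Mbps.
Total bitrate: 3.858 Mbps.
File: 3.858 Mbps × 1080 s = 4166.6 Mb.
With 4% container overhead: ×1.04. → 4333.3 Mb.
At 4 Mbps: 4333.3 / 4 = 1083.3 s ≈ 18.1 minutes.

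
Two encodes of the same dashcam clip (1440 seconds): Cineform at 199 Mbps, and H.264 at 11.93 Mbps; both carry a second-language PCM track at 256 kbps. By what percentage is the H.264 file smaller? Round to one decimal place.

93.9%

Audio: 256 kbps = 0.256 Mbps.
Cineform: 199.256 Mbps × 1440 s = 286928.6 Mb = 35.866 GB.
H.264: 12.186 Mbps × 1440 s = 17547.8 Mb = 2.193 GB.
Reduction: (1 − 2.193/35.866) × 100 = 93.88%.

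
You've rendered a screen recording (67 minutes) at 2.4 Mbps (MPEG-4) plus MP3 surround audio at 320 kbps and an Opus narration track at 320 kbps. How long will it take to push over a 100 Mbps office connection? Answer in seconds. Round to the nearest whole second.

67 min = 4020 s
Audio total: 320 + 320 = 640 kbps = 0.640 Mbps.
Total bitrate: 3.040 Mbps.
File: 3.040 Mbps × 4020 s = 12220.8 Mb.
At 100 Mbps: 12220.8 / 100 = 122.2 s ≈ 122 seconds.

122 seconds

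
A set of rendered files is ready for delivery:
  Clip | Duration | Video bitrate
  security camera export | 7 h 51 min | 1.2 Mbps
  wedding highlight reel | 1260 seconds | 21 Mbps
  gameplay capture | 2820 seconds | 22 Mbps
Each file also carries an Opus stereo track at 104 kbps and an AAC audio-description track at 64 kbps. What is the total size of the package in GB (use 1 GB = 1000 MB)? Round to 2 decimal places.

15.98 GB

Audio total: 104 + 64 = 168 kbps = 0.168 Mbps.
security camera export: 1.368 Mbps × 28260 s = 38659.7 Mb
wedding highlight reel: 21.168 Mbps × 1260 s = 26671.7 Mb
gameplay capture: 22.168 Mbps × 2820 s = 62513.8 Mb
Total: 127845.1 Mb = 15980.6 MB.
= 15.98 GB.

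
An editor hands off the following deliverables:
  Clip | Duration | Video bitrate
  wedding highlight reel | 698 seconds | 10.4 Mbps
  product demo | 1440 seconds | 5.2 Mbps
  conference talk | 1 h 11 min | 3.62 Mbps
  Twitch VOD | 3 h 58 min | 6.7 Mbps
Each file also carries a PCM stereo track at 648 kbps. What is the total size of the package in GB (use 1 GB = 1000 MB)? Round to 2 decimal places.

17.41 GB

Audio: 648 kbps = 0.648 Mbps.
wedding highlight reel: 11.048 Mbps × 698 s = 7711.5 Mb
product demo: 5.848 Mbps × 1440 s = 8421.1 Mb
conference talk: 4.268 Mbps × 4260 s = 18181.7 Mb
Twitch VOD: 7.348 Mbps × 14280 s = 104929.4 Mb
Total: 139243.7 Mb = 17405.5 MB.
= 17.41 GB.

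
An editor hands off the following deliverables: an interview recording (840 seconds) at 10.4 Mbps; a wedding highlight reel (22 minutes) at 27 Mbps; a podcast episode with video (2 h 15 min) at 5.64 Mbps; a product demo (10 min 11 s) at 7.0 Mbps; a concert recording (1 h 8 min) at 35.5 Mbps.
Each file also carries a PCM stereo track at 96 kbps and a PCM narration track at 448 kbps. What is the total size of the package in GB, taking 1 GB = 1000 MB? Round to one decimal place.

30.9 GB

Audio total: 96 + 448 = 544 kbps = 0.544 Mbps.
interview recording: 10.944 Mbps × 840 s = 9193.0 Mb
wedding highlight reel: 27.544 Mbps × 1320 s = 36358.1 Mb
podcast episode with video: 6.184 Mbps × 8100 s = 50090.4 Mb
product demo: 7.544 Mbps × 611 s = 4609.4 Mb
concert recording: 36.044 Mbps × 4080 s = 147059.5 Mb
Total: 247310.3 Mb = 30913.8 MB.
= 30.91 GB.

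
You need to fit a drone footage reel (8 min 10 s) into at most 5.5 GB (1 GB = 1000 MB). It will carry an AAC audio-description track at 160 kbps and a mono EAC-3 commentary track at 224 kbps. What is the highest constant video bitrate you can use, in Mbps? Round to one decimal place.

89.4 Mbps

Budget: 5.5 GB = 44000.0 Mb.
8 min 10 s = 490 s
Total bitrate budget: 44000.0 Mb / 490 s = 89.796 Mbps.
Audio total: 160 + 224 = 384 kbps = 0.384 Mbps.
Video: 89.796 − 0.384 = 89.412 Mbps.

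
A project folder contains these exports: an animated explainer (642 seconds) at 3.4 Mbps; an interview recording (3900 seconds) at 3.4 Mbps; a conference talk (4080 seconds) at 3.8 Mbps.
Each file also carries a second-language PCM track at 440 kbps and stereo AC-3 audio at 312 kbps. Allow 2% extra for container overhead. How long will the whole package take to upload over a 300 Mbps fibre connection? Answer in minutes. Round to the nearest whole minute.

2 minutes

Audio total: 440 + 312 = 752 kbps = 0.752 Mbps.
animated explainer: 4.152 Mbps × 642 s × 1.02 = 2718.9 Mb
interview recording: 4.152 Mbps × 3900 s × 1.02 = 16516.7 Mb
conference talk: 4.552 Mbps × 4080 s × 1.02 = 18943.6 Mb
Total: 38179.2 Mb = 4772.4 MB.
At 300 Mbps: 38179.2 / 300 = 127 s ≈ 2.12 minutes.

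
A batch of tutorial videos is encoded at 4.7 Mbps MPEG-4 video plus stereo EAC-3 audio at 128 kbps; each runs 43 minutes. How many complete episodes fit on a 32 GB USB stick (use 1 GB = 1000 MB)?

43 min = 2580 s
Audio: 128 kbps = 0.128 Mbps.
Total bitrate: 4.828 Mbps.
Per item: 4.828 Mbps × 2580 s = 12,456 Mb = 1,557 MB.
Capacity: 32 GB = 256,000 Mb; 20.55 items → 20 complete.

20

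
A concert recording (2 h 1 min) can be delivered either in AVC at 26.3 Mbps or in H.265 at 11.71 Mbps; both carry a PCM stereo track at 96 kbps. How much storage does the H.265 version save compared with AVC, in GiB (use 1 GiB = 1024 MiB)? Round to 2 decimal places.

12.33 GiB

2 h 1 min = 121 min = 7260 s
Audio: 96 kbps = 0.096 Mbps.
AVC: 26.396 Mbps × 7260 s = 191635.0 Mb = 22.309 GiB.
H.265: 11.806 Mbps × 7260 s = 85711.6 Mb = 9.978 GiB.
Saving: 22.309 − 9.978 = 12.331 GiB.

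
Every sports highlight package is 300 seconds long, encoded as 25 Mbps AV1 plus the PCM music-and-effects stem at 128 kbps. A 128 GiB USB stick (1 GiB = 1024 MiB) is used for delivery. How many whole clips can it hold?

Audio: 128 kbps = 0.128 Mbps.
Total bitrate: 25.128 Mbps.
Per item: 25.128 Mbps × 300 s = 7,538 Mb = 942.3 MB.
Capacity: 128 GiB = 1,099,512 Mb; 145.85 items → 145 complete.

145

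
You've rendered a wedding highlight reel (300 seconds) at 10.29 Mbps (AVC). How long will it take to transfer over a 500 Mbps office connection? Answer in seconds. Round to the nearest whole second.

6 seconds

File: 10.290 Mbps × 300 s = 3087.0 Mb.
At 500 Mbps: 3087.0 / 500 = 6.2 s ≈ 6.17 seconds.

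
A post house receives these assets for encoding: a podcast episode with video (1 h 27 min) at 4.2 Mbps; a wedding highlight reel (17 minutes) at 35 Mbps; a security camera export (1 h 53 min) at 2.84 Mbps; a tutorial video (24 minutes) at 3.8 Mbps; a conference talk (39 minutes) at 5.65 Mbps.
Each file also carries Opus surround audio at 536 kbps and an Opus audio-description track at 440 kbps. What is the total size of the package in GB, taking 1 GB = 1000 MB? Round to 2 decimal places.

Audio total: 536 + 440 = 976 kbps = 0.976 Mbps.
podcast episode with video: 5.176 Mbps × 5220 s = 27018.7 Mb
wedding highlight reel: 35.976 Mbps × 1020 s = 36695.5 Mb
security camera export: 3.816 Mbps × 6780 s = 25872.5 Mb
tutorial video: 4.776 Mbps × 1440 s = 6877.4 Mb
conference talk: 6.626 Mbps × 2340 s = 15504.8 Mb
Total: 111969.0 Mb = 13996.1 MB.
= 14.00 GB.

14.00 GB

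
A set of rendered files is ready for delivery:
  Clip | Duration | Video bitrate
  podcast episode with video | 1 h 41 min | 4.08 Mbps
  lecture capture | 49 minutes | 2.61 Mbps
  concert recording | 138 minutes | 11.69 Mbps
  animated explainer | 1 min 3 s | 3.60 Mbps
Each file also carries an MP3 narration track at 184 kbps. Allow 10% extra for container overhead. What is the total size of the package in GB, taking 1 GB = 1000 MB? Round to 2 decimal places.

Audio: 184 kbps = 0.184 Mbps.
podcast episode with video: 4.264 Mbps × 6060 s × 1.10 = 28423.8 Mb
lecture capture: 2.794 Mbps × 2940 s × 1.10 = 9035.8 Mb
concert recording: 11.874 Mbps × 8280 s × 1.10 = 108148.4 Mb
animated explainer: 3.784 Mbps × 63 s × 1.10 = 262.2 Mb
Total: 145870.2 Mb = 18233.8 MB.
= 18.23 GB.

18.23 GB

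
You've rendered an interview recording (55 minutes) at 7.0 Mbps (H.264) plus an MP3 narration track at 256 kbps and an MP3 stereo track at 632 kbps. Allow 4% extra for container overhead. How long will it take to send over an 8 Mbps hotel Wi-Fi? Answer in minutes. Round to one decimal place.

55 min = 3300 s
Audio total: 256 + 632 = 888 kbps = 0.888 Mbps.
Total bitrate: 7.888 Mbps.
File: 7.888 Mbps × 3300 s = 26030.4 Mb.
With 4% container overhead: ×1.04. → 27071.6 Mb.
At 8 Mbps: 27071.6 / 8 = 3384.0 s ≈ 56.4 minutes.

56.4 minutes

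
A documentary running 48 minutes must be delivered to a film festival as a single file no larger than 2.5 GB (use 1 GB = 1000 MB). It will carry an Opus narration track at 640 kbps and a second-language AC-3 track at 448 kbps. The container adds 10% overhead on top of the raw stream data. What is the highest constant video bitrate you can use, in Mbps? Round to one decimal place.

5.2 Mbps

Budget: 2.5 GB = 20000.0 Mb.
Stream payload after overhead: 20000.0 / 1.10 = 18181.8 Mb.
48 min = 2880 s
Total bitrate budget: 18181.8 Mb / 2880 s = 6.313 Mbps.
Audio total: 640 + 448 = 1088 kbps = 1.088 Mbps.
Video: 6.313 − 1.088 = 5.225 Mbps.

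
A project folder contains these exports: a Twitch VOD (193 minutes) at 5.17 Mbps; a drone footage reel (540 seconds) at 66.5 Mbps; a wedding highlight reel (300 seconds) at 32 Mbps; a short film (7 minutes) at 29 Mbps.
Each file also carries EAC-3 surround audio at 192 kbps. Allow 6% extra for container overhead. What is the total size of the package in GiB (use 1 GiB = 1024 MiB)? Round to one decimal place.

Audio: 192 kbps = 0.192 Mbps.
Twitch VOD: 5.362 Mbps × 11580 s × 1.06 = 65817.5 Mb
drone footage reel: 66.692 Mbps × 540 s × 1.06 = 38174.5 Mb
wedding highlight reel: 32.192 Mbps × 300 s × 1.06 = 10237.1 Mb
short film: 29.192 Mbps × 420 s × 1.06 = 12996.3 Mb
Total: 127225.3 Mb = 15903.2 MB.
= 14.81 GiB.

14.8 GiB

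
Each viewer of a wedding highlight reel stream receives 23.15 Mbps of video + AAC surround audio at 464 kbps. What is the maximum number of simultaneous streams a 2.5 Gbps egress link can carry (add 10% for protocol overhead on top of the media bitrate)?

Audio: 464 kbps = 0.464 Mbps.
Per-viewer media rate: 23.614 Mbps.
On the wire with 10% overhead: 25.975 Mbps.
2.5 Gbps = 2,500 Mbps; 2,500 / 25.975 = 96.24 → 96 viewers.

96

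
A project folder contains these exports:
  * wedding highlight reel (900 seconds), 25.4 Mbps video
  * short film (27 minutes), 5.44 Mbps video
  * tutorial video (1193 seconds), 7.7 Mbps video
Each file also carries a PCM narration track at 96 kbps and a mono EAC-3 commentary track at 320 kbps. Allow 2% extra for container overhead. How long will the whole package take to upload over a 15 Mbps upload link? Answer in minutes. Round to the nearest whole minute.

Audio total: 96 + 320 = 416 kbps = 0.416 Mbps.
wedding highlight reel: 25.816 Mbps × 900 s × 1.02 = 23699.1 Mb
short film: 5.856 Mbps × 1620 s × 1.02 = 9676.5 Mb
tutorial video: 8.116 Mbps × 1193 s × 1.02 = 9876.0 Mb
Total: 43251.6 Mb = 5406.4 MB.
At 15 Mbps: 43251.6 / 15 = 2883 s ≈ 48.1 minutes.

48 minutes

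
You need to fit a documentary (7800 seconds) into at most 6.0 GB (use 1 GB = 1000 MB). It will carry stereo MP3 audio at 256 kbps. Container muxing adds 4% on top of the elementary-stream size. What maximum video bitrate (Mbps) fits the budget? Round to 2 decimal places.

5.66 Mbps

Budget: 6.0 GB = 48000.0 Mb.
Stream payload after overhead: 48000.0 / 1.04 = 46153.8 Mb.
Total bitrate budget: 46153.8 Mb / 7800 s = 5.917 Mbps.
Audio: 256 kbps = 0.256 Mbps.
Video: 5.917 − 0.256 = 5.661 Mbps.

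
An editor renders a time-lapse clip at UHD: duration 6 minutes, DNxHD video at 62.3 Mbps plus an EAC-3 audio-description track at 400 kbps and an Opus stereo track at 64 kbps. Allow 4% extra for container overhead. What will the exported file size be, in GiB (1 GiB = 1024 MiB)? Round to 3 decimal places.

6 min = 360 s
Audio total: 400 + 64 = 464 kbps = 0.464 Mbps.
Total bitrate: 62.3 + 0.464 = 62.764 Mbps.
Stream data: 62.764 Mbps × 360 s = 22595.0 Mb.
With 4% container overhead: ×1.04.
23,499 Mb = 2,937,355,200 bytes ÷ 1,073,741,824 = 2.736 GiB.

2.736 GiB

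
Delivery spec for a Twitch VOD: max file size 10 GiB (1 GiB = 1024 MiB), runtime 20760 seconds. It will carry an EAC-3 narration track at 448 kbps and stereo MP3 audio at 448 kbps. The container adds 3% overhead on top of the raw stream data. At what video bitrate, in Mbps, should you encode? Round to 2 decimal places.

3.12 Mbps

Budget: 10 GiB = 85899.3 Mb.
Stream payload after overhead: 85899.3 / 1.03 = 83397.4 Mb.
Total bitrate budget: 83397.4 Mb / 20760 s = 4.017 Mbps.
Audio total: 448 + 448 = 896 kbps = 0.896 Mbps.
Video: 4.017 − 0.896 = 3.121 Mbps.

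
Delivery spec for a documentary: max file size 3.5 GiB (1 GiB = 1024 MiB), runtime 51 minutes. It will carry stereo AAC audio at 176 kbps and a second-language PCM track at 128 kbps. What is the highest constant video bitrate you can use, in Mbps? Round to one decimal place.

9.5 Mbps

Budget: 3.5 GiB = 30064.8 Mb.
51 min = 3060 s
Total bitrate budget: 30064.8 Mb / 3060 s = 9.825 Mbps.
Audio total: 176 + 128 = 304 kbps = 0.304 Mbps.
Video: 9.825 − 0.304 = 9.521 Mbps.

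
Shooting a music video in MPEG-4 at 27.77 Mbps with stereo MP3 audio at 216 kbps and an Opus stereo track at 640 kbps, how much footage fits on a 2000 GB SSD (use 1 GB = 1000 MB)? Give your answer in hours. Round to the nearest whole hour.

155 hours

Audio total: 216 + 640 = 856 kbps = 0.856 Mbps.
Total bitrate: 27.77 + 0.856 = 28.626 Mbps.
Capacity: 2000 GB = 16,000,000 Mb.
Recording time: 16,000,000 / 28.626 = 558,932 s ≈ 155 hours.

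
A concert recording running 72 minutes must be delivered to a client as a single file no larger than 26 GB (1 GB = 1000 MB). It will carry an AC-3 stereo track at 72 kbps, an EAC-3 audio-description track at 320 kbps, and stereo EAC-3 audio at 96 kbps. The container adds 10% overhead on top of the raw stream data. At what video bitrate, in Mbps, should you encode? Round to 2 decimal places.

43.28 Mbps

Budget: 26 GB = 208000.0 Mb.
Stream payload after overhead: 208000.0 / 1.10 = 189090.9 Mb.
72 min = 4320 s
Total bitrate budget: 189090.9 Mb / 4320 s = 43.771 Mbps.
Audio total: 72 + 320 + 96 = 488 kbps = 0.488 Mbps.
Video: 43.771 − 0.488 = 43.283 Mbps.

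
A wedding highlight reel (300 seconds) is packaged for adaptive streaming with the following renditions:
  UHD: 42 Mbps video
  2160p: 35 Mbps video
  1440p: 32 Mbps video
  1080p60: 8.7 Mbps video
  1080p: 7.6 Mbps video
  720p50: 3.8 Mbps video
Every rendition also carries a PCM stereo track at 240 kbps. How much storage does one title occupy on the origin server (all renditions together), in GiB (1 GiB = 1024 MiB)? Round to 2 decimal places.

Audio: 240 kbps = 0.240 Mbps.
Sum of rendition bitrates: (42+0.240) + (35+0.240) + (32+0.240) + (8.7+0.240) + (7.6+0.240) + (3.8+0.240) = 130.540 Mbps.
× 300 s = 39,162 Mb = 4,895 MB = 4.559 GiB.

4.56 GiB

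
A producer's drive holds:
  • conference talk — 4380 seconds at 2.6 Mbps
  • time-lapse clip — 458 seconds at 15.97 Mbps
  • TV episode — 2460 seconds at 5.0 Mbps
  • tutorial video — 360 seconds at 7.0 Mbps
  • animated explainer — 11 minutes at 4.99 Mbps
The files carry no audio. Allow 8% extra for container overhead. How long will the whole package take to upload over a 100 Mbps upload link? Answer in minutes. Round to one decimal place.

conference talk: 2.600 Mbps × 4380 s × 1.08 = 12299.0 Mb
time-lapse clip: 15.970 Mbps × 458 s × 1.08 = 7899.4 Mb
TV episode: 5.000 Mbps × 2460 s × 1.08 = 13284.0 Mb
tutorial video: 7.000 Mbps × 360 s × 1.08 = 2721.6 Mb
animated explainer: 4.990 Mbps × 660 s × 1.08 = 3556.9 Mb
Total: 39760.9 Mb = 4970.1 MB.
At 100 Mbps: 39760.9 / 100 = 398 s ≈ 6.63 minutes.

6.6 minutes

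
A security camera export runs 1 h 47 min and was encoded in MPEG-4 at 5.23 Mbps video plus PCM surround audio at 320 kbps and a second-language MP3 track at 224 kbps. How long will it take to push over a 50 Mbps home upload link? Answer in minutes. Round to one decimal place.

1 h 47 min = 107 min = 6420 s
Audio total: 320 + 224 = 544 kbps = 0.544 Mbps.
Total bitrate: 5.774 Mbps.
File: 5.774 Mbps × 6420 s = 37069.1 Mb.
At 50 Mbps: 37069.1 / 50 = 741.4 s ≈ 12.4 minutes.

12.4 minutes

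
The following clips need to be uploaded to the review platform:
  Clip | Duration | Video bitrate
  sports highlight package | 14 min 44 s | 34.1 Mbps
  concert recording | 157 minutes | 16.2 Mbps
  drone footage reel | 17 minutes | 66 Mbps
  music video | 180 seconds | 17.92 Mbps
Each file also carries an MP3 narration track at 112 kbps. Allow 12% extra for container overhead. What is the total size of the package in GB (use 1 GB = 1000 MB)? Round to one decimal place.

35.6 GB

Audio: 112 kbps = 0.112 Mbps.
sports highlight package: 34.212 Mbps × 884 s × 1.12 = 33872.6 Mb
concert recording: 16.312 Mbps × 9420 s × 1.12 = 172098.1 Mb
drone footage reel: 66.112 Mbps × 1020 s × 1.12 = 75526.3 Mb
music video: 18.032 Mbps × 180 s × 1.12 = 3635.3 Mb
Total: 285132.3 Mb = 35641.5 MB.
= 35.64 GB.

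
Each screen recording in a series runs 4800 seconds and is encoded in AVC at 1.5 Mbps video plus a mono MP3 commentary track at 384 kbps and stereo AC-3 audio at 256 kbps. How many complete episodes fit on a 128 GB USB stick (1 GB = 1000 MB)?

99

Audio total: 384 + 256 = 640 kbps = 0.640 Mbps.
Total bitrate: 2.140 Mbps.
Per item: 2.140 Mbps × 4800 s = 10,272 Mb = 1,284 MB.
Capacity: 128 GB = 1,024,000 Mb; 99.69 items → 99 complete.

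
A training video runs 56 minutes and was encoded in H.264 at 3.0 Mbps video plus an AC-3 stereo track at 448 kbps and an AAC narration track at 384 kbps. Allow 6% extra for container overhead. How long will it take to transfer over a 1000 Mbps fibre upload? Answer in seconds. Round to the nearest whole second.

14 seconds

56 min = 3360 s
Audio total: 448 + 384 = 832 kbps = 0.832 Mbps.
Total bitrate: 3.832 Mbps.
File: 3.832 Mbps × 3360 s = 12875.5 Mb.
With 6% container overhead: ×1.06. → 13648.1 Mb.
At 1000 Mbps: 13648.1 / 1000 = 13.6 s ≈ 13.6 seconds.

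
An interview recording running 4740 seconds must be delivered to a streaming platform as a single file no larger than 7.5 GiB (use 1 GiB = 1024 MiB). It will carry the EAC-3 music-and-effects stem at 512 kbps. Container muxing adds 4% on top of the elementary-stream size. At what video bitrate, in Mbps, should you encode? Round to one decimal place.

Budget: 7.5 GiB = 64424.5 Mb.
Stream payload after overhead: 64424.5 / 1.04 = 61946.6 Mb.
Total bitrate budget: 61946.6 Mb / 4740 s = 13.069 Mbps.
Audio: 512 kbps = 0.512 Mbps.
Video: 13.069 − 0.512 = 12.557 Mbps.

12.6 Mbps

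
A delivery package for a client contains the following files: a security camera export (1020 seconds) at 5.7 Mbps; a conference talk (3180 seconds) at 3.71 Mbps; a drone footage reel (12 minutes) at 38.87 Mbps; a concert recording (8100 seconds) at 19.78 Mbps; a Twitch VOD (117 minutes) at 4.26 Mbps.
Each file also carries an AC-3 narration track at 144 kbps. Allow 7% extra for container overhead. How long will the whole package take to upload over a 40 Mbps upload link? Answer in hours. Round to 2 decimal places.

Audio: 144 kbps = 0.144 Mbps.
security camera export: 5.844 Mbps × 1020 s × 1.07 = 6378.1 Mb
conference talk: 3.854 Mbps × 3180 s × 1.07 = 13113.6 Mb
drone footage reel: 39.014 Mbps × 720 s × 1.07 = 30056.4 Mb
concert recording: 19.924 Mbps × 8100 s × 1.07 = 172681.3 Mb
Twitch VOD: 4.404 Mbps × 7020 s × 1.07 = 33080.2 Mb
Total: 255309.7 Mb = 31913.7 MB.
At 40 Mbps: 255309.7 / 40 = 6383 s ≈ 1.77 hours.

1.77 hours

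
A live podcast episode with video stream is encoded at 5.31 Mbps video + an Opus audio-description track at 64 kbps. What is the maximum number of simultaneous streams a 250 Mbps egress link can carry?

Audio: 64 kbps = 0.064 Mbps.
Per-viewer media rate: 5.374 Mbps.
250 Mbps = 250.0 Mbps; 250.0 / 5.374 = 46.52 → 46 viewers.

46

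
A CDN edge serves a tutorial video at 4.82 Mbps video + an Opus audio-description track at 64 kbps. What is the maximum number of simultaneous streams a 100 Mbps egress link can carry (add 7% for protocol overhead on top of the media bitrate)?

19

Audio: 64 kbps = 0.064 Mbps.
Per-viewer media rate: 4.884 Mbps.
On the wire with 7% overhead: 5.226 Mbps.
100 Mbps = 100.0 Mbps; 100.0 / 5.226 = 19.14 → 19 viewers.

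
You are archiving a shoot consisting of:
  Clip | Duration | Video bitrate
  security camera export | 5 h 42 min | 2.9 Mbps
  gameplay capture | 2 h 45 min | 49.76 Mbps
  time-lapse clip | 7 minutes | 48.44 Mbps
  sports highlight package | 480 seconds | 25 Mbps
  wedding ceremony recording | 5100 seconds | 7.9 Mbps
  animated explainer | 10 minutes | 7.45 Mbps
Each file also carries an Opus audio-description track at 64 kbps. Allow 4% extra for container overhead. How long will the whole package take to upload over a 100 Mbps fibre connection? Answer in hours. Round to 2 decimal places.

Audio: 64 kbps = 0.064 Mbps.
security camera export: 2.964 Mbps × 20520 s × 1.04 = 63254.1 Mb
gameplay capture: 49.824 Mbps × 9900 s × 1.04 = 512987.9 Mb
time-lapse clip: 48.504 Mbps × 420 s × 1.04 = 21186.5 Mb
sports highlight package: 25.064 Mbps × 480 s × 1.04 = 12511.9 Mb
wedding ceremony recording: 7.964 Mbps × 5100 s × 1.04 = 42241.1 Mb
animated explainer: 7.514 Mbps × 600 s × 1.04 = 4688.7 Mb
Total: 656870.3 Mb = 82108.8 MB.
At 100 Mbps: 656870.3 / 100 = 6569 s ≈ 1.82 hours.

1.82 hours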